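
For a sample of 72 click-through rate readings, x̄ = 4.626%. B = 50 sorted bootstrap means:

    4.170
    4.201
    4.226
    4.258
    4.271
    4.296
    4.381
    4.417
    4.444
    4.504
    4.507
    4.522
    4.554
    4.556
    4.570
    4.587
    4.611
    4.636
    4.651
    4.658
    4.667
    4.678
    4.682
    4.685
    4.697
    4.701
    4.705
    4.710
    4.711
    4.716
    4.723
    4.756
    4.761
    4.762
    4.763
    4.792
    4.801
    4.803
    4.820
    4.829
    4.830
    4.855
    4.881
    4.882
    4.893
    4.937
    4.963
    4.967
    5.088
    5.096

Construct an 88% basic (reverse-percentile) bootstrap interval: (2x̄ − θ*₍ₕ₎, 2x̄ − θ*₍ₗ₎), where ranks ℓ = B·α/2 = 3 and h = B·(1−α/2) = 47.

Percentile endpoints at ranks 3 and 47: θ*₍3₎ = 4.226, θ*₍47₎ = 4.963.
Basic interval reflects these around x̄:
  lower = 2 × 4.626 − 4.963 = 4.289
  upper = 2 × 4.626 − 4.226 = 5.026

(4.289, 5.026)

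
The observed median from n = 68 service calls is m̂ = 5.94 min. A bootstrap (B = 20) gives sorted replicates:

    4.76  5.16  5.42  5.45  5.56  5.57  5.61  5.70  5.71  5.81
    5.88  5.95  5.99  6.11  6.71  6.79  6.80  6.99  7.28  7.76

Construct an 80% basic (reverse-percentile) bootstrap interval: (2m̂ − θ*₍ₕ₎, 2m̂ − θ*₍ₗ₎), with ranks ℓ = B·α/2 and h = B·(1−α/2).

(4.89, 6.72)

Percentile endpoints at ranks 2 and 18: θ*₍2₎ = 5.16, θ*₍18₎ = 6.99.
Basic interval reflects these around m̂:
  lower = 2 × 5.94 − 6.99 = 4.89
  upper = 2 × 5.94 − 5.16 = 6.72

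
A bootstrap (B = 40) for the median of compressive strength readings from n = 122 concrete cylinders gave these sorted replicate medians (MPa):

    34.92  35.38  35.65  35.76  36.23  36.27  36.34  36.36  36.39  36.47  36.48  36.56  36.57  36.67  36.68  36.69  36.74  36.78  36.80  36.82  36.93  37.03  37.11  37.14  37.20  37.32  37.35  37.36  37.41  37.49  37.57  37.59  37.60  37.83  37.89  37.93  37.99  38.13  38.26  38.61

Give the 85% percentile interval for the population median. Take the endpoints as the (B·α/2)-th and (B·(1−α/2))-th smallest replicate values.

(35.65, 37.99)

α = 0.15; lower rank = 40 × 0.075 = 3; upper rank = 40 × 0.925 = 37.
The 3rd smallest replicate is 35.65; the 37th is 37.99.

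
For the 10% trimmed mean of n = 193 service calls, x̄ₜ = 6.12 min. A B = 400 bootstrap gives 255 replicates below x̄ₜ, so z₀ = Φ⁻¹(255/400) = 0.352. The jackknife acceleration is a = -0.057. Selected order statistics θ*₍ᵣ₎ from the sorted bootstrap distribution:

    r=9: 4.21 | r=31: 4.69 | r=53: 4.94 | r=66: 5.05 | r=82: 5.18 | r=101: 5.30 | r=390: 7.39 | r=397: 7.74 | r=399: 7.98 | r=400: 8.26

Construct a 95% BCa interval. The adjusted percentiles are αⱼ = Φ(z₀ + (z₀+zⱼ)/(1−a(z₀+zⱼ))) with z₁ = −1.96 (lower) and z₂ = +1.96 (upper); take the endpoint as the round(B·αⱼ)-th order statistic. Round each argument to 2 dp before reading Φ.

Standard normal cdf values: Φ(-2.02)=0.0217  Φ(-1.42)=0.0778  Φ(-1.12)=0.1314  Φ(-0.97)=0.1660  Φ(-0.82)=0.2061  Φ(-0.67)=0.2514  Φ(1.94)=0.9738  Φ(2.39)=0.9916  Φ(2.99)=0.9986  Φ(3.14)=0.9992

Lower: z₀ + z₁ = 0.352 + (-1.960) = -1.608; 1 − a(z₀+z₁) = 1 − (-0.057)(-1.608) = 0.9083; argument = 0.352 + (-1.608)/0.9083 = -1.4183 → -1.42.
α₁ = Φ(-1.42) = 0.0778; rank = round(400 × 0.0778) = 31; θ*₍31₎ = 4.69.
Upper: z₀ + z₂ = 2.312; 1 − a(z₀+z₂) = 1.1318; argument = 2.3948 → 2.39; α₂ = 0.9916; rank = 397; θ*₍397₎ = 7.74.

(4.69, 7.74)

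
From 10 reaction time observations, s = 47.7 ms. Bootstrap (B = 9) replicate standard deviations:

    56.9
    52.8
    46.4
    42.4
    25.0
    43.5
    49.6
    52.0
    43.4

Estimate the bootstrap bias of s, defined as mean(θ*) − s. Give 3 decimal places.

bias = −1.922

mean(θ*) = (56.9 + 52.8 + 46.4 + 42.4 + 25.0 + 43.5 + 49.6 + 52.0 + 43.4) / 9 = 45.7778
bias = 45.7778 − 47.7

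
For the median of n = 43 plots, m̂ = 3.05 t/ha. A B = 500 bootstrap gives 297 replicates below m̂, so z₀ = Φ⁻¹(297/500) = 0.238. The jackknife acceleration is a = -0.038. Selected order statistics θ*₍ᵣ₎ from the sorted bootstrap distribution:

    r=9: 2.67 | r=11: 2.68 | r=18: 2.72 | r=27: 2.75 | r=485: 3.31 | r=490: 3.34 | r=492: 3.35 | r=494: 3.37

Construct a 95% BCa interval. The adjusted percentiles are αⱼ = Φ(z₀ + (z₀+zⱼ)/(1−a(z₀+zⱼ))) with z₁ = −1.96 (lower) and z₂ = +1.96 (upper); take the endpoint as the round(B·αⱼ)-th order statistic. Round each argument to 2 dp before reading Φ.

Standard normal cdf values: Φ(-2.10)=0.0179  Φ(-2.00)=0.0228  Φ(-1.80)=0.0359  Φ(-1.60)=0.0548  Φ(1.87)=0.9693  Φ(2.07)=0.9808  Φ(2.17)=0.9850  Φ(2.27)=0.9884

(2.75, 3.37)

Lower: z₀ + z₁ = 0.238 + (-1.960) = -1.722; 1 − a(z₀+z₁) = 1 − (-0.038)(-1.722) = 0.9346; argument = 0.238 + (-1.722)/0.9346 = -1.6046 → -1.60.
α₁ = Φ(-1.60) = 0.0548; rank = round(500 × 0.0548) = 27; θ*₍27₎ = 2.75.
Upper: z₀ + z₂ = 2.198; 1 − a(z₀+z₂) = 1.0835; argument = 2.2666 → 2.27; α₂ = 0.9884; rank = 494; θ*₍494₎ = 3.37.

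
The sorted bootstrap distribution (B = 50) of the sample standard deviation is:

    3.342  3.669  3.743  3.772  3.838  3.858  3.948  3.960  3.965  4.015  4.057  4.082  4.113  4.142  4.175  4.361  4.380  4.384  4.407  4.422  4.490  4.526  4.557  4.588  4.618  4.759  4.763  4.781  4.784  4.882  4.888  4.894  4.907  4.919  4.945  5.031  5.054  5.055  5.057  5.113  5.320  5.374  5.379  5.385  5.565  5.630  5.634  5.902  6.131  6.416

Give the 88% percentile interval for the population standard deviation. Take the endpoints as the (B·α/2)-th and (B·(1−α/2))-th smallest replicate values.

(3.743, 5.634)

α = 0.12; lower rank = 50 × 0.060 = 3; upper rank = 50 × 0.940 = 47.
The 3rd smallest replicate is 3.743; the 47th is 5.634.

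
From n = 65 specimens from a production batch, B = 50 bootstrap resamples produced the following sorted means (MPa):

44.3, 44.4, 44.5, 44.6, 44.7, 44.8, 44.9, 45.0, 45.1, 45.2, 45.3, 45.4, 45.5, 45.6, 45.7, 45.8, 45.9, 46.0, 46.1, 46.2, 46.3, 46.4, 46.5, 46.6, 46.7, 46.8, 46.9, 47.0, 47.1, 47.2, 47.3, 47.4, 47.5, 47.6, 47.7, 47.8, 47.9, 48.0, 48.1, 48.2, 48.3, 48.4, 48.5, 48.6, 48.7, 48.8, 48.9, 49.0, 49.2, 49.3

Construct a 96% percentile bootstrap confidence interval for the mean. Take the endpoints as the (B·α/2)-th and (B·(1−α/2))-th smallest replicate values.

α = 0.04; lower rank = 50 × 0.020 = 1; upper rank = 50 × 0.980 = 49.
The 1st smallest replicate is 44.3; the 49th is 49.2.

(44.3, 49.2)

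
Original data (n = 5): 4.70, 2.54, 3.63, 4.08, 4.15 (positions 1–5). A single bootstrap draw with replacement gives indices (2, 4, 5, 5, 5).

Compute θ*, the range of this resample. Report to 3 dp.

θ* = 1.610

Resample values: 2.54, 4.08, 4.15, 4.15, 4.15.
Range = 4.15 − 2.54 = 1.610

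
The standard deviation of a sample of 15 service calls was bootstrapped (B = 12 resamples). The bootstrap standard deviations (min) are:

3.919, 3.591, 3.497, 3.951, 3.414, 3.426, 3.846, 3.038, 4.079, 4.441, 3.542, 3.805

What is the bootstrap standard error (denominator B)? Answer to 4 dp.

Bootstrap SE is the standard deviation of the 12 replicate standard deviations.
Mean of replicates: (3.919 + 3.591 + 3.497 + 3.951 + 3.414 + 3.426 + 3.846 + 3.038 + 4.079 + 4.441 + 3.542 + 3.805) / 12 = 44.54900 / 12 = 3.71242
Sum of squared deviations: (+0.20658)² + (−0.12142)² + (−0.21542)² + (+0.23858)² + (−0.29842)² + (−0.28642)² + (+0.13358)² + (−0.67442)² + (+0.36658)² + (+0.72858)² + (−0.17042)² + (+0.09258)² = 1.50734
Variance = 1.50734 / 12 = 0.12561
SE* = √0.12561

SE* = 0.3544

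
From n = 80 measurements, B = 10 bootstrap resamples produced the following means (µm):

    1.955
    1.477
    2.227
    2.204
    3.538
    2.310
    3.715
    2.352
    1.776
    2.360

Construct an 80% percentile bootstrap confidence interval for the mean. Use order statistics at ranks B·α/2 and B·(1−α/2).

Sorted replicates: 1.477, 1.776, 1.955, 2.204, 2.227, 2.310, 2.352, 2.360, 3.538, 3.715
α = 0.20; lower rank = 10 × 0.100 = 1; upper rank = 10 × 0.900 = 9.
The 1st smallest replicate is 1.477; the 9th is 3.538.

(1.477, 3.538)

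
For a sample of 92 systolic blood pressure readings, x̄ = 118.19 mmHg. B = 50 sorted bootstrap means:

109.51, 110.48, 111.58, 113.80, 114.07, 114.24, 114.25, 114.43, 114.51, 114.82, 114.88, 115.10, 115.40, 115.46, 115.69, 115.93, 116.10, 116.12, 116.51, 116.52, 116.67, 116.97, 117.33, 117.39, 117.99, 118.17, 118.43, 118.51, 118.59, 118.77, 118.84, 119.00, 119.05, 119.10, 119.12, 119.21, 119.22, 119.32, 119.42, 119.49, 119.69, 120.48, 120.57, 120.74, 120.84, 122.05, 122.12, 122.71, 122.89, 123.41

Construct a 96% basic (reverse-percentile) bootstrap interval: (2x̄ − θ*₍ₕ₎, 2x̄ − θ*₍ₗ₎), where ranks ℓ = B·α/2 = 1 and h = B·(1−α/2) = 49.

(113.49, 126.87)

Percentile endpoints at ranks 1 and 49: θ*₍1₎ = 109.51, θ*₍49₎ = 122.89.
Basic interval reflects these around x̄:
  lower = 2 × 118.19 − 122.89 = 113.49
  upper = 2 × 118.19 − 109.51 = 126.87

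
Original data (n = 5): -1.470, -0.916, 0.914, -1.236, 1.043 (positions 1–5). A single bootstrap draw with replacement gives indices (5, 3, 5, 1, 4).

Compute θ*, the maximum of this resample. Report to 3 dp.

Resample values: 1.043, 0.914, 1.043, -1.470, -1.236.
Maximum = 1.043

θ* = 1.043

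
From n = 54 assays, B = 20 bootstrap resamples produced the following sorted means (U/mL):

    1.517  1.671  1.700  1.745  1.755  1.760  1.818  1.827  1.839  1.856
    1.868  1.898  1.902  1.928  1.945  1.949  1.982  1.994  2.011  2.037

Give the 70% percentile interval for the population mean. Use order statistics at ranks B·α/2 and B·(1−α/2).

α = 0.30; lower rank = 20 × 0.150 = 3; upper rank = 20 × 0.850 = 17.
The 3rd smallest replicate is 1.700; the 17th is 1.982.

(1.700, 1.982)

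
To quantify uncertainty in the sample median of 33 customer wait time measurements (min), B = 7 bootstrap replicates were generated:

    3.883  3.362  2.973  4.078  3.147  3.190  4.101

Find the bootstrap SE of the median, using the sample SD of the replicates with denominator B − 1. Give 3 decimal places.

SE* = 0.475

Bootstrap SE is the standard deviation of the 7 replicate medians.
Mean of replicates: (3.883 + 3.362 + 2.973 + 4.078 + 3.147 + 3.190 + 4.101) / 7 = 24.7340 / 7 = 3.5334
Sum of squared deviations: (+0.3496)² + (−0.1714)² + (−0.5604)² + (+0.5446)² + (−0.3864)² + (−0.3434)² + (+0.5676)² = 1.3516
Variance = 1.3516 / 6 = 0.2253
SE* = √0.2253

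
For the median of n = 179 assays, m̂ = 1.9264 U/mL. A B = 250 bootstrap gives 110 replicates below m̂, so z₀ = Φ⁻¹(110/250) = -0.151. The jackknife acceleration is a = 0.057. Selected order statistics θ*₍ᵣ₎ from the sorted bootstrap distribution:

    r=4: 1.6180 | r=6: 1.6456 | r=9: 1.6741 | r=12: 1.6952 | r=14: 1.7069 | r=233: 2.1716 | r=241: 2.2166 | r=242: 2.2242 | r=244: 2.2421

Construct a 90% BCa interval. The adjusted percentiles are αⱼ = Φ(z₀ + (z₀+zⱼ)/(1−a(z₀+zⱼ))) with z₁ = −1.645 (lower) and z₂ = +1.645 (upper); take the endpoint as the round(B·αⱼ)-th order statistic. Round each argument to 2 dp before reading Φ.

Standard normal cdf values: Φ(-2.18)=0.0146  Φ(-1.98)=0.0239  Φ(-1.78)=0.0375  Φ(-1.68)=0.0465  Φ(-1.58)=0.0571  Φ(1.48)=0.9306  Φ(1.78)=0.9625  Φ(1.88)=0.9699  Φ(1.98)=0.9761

Lower: z₀ + z₁ = -0.151 + (-1.645) = -1.796; 1 − a(z₀+z₁) = 1 − (0.057)(-1.796) = 1.1024; argument = -0.151 + (-1.796)/1.1024 = -1.7802 → -1.78.
α₁ = Φ(-1.78) = 0.0375; rank = round(250 × 0.0375) = 9; θ*₍9₎ = 1.6741.
Upper: z₀ + z₂ = 1.494; 1 − a(z₀+z₂) = 0.9148; argument = 1.4821 → 1.48; α₂ = 0.9306; rank = 233; θ*₍233₎ = 2.1716.

(1.6741, 2.1716)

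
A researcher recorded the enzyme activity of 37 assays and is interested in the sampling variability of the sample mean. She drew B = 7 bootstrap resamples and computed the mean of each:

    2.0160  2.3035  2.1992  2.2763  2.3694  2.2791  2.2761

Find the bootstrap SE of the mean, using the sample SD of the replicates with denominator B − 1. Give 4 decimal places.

Bootstrap SE is the standard deviation of the 7 replicate means.
Mean of replicates: (2.0160 + 2.3035 + 2.1992 + 2.2763 + 2.3694 + 2.2791 + 2.2761) / 7 = 15.719600 / 7 = 2.245657
Sum of squared deviations: (−0.229657)² + (+0.057843)² + (−0.046457)² + (+0.030643)² + (+0.123743)² + (+0.033443)² + (+0.030443)² = 0.076543
Variance = 0.076543 / 6 = 0.012757
SE* = √0.012757

SE* = 0.1129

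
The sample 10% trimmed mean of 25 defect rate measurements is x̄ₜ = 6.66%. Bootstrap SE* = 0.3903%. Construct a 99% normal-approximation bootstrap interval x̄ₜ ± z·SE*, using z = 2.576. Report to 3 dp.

(5.655, 7.665)

Margin = 2.576 × 0.3903 = 1.0054
Interval: 6.66 ± 1.0054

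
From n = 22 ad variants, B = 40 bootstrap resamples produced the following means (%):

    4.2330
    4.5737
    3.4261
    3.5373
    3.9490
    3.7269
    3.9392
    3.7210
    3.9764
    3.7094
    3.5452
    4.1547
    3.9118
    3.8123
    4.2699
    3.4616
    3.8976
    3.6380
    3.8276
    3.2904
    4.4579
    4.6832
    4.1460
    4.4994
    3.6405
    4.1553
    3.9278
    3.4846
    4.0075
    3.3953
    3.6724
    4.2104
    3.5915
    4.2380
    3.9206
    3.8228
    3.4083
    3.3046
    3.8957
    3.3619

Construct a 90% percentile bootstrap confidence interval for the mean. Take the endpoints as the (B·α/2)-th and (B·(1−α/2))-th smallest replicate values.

Sorted replicates: 3.2904, 3.3046, 3.3619, 3.3953, 3.4083, 3.4261, 3.4616, 3.4846, 3.5373, 3.5452, 3.5915, 3.6380, 3.6405, 3.6724, 3.7094, 3.7210, 3.7269, 3.8123, 3.8228, 3.8276, 3.8957, 3.8976, 3.9118, 3.9206, 3.9278, 3.9392, 3.9490, 3.9764, 4.0075, 4.1460, 4.1547, 4.1553, 4.2104, 4.2330, 4.2380, 4.2699, 4.4579, 4.4994, 4.5737, 4.6832
α = 0.10; lower rank = 40 × 0.050 = 2; upper rank = 40 × 0.950 = 38.
The 2nd smallest replicate is 3.3046; the 38th is 4.4994.

(3.3046, 4.4994)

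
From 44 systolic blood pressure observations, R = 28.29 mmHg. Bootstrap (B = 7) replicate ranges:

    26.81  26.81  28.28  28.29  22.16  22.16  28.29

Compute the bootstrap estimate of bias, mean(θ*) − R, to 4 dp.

bias = −2.1757

mean(θ*) = (26.81 + 26.81 + 28.28 + 28.29 + 22.16 + 22.16 + 28.29) / 7 = 26.11429
bias = 26.11429 − 28.29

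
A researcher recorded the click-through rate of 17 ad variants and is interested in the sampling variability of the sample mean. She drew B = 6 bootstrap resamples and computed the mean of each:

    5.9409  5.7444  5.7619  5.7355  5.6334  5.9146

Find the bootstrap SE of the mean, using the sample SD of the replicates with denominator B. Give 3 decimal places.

Bootstrap SE is the standard deviation of the 6 replicate means.
Mean of replicates: (5.9409 + 5.7444 + 5.7619 + 5.7355 + 5.6334 + 5.9146) / 6 = 34.73070 / 6 = 5.78845
Sum of squared deviations: (+0.15245)² + (−0.04405)² + (−0.02655)² + (−0.05295)² + (−0.15505)² + (+0.12615)² = 0.06864
Variance = 0.06864 / 6 = 0.01144
SE* = √0.01144

SE* = 0.107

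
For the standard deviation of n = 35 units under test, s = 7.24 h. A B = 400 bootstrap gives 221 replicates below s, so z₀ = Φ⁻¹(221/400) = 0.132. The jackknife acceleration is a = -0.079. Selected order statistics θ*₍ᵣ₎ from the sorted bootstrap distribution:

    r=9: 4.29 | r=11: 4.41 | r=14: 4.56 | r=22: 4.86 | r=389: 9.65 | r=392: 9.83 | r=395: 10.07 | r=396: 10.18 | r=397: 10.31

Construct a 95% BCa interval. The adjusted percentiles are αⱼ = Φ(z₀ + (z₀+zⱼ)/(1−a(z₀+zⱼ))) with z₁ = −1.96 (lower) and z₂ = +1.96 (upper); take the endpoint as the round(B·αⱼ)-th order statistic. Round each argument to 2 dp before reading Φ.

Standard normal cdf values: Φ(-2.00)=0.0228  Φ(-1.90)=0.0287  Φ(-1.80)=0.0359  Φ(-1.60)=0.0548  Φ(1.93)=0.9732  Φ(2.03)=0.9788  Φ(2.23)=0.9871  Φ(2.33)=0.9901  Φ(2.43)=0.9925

Lower: z₀ + z₁ = 0.132 + (-1.960) = -1.828; 1 − a(z₀+z₁) = 1 − (-0.079)(-1.828) = 0.8556; argument = 0.132 + (-1.828)/0.8556 = -2.0045 → -2.00.
α₁ = Φ(-2.00) = 0.0228; rank = round(400 × 0.0228) = 9; θ*₍9₎ = 4.29.
Upper: z₀ + z₂ = 2.092; 1 − a(z₀+z₂) = 1.1653; argument = 1.9273 → 1.93; α₂ = 0.9732; rank = 389; θ*₍389₎ = 9.65.

(4.29, 9.65)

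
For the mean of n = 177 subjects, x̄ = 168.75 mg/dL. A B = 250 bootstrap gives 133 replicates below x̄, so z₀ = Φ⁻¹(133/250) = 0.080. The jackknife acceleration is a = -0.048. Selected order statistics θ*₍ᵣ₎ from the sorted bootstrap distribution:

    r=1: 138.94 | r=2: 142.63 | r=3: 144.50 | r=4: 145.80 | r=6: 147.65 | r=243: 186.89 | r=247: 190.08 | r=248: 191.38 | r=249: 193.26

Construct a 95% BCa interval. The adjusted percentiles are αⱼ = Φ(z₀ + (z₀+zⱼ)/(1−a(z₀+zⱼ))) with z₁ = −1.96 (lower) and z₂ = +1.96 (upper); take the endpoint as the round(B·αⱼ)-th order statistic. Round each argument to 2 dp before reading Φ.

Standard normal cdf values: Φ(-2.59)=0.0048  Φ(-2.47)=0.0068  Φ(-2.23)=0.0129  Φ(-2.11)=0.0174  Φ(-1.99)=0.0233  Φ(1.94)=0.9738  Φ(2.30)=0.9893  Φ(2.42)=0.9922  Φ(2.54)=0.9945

(147.65, 186.89)

Lower: z₀ + z₁ = 0.080 + (-1.960) = -1.880; 1 − a(z₀+z₁) = 1 − (-0.048)(-1.880) = 0.9098; argument = 0.080 + (-1.880)/0.9098 = -1.9865 → -1.99.
α₁ = Φ(-1.99) = 0.0233; rank = round(250 × 0.0233) = 6; θ*₍6₎ = 147.65.
Upper: z₀ + z₂ = 2.040; 1 − a(z₀+z₂) = 1.0979; argument = 1.9381 → 1.94; α₂ = 0.9738; rank = 243; θ*₍243₎ = 186.89.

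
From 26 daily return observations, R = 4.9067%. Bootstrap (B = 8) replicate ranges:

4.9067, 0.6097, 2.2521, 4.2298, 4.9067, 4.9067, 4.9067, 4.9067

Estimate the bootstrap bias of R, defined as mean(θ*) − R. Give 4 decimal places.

mean(θ*) = (4.9067 + 0.6097 + 2.2521 + 4.2298 + 4.9067 + 4.9067 + 4.9067 + 4.9067) / 8 = 3.95314
bias = 3.95314 − 4.9067

bias = −0.9536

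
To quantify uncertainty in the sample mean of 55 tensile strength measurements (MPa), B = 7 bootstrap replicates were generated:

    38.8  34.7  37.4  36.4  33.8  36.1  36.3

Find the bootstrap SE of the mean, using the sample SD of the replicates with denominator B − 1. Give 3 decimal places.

SE* = 1.647

Bootstrap SE is the standard deviation of the 7 replicate means.
Mean of replicates: (38.8 + 34.7 + 37.4 + 36.4 + 33.8 + 36.1 + 36.3) / 7 = 253.5000 / 7 = 36.2143
Sum of squared deviations: (+2.5857)² + (−1.5143)² + (+1.1857)² + (+0.1857)² + (−2.4143)² + (−0.1143)² + (+0.0857)² = 16.2686
Variance = 16.2686 / 6 = 2.7114
SE* = √2.7114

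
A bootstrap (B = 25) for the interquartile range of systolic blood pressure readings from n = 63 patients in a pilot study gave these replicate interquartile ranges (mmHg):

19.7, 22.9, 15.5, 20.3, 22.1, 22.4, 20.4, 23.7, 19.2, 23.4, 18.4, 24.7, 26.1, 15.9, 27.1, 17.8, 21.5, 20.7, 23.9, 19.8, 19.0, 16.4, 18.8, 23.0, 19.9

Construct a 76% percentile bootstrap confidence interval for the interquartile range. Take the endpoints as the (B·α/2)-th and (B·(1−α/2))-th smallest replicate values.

Sorted replicates: 15.5, 15.9, 16.4, 17.8, 18.4, 18.8, 19.0, 19.2, 19.7, 19.8, 19.9, 20.3, 20.4, 20.7, 21.5, 22.1, 22.4, 22.9, 23.0, 23.4, 23.7, 23.9, 24.7, 26.1, 27.1
α = 0.24; lower rank = 25 × 0.120 = 3; upper rank = 25 × 0.880 = 22.
The 3rd smallest replicate is 16.4; the 22nd is 23.9.

(16.4, 23.9)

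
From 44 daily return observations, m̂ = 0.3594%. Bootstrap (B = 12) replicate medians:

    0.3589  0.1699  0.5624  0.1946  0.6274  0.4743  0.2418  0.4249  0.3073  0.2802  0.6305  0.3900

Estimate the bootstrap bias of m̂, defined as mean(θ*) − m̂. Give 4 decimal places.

mean(θ*) = (0.3589 + 0.1699 + 0.5624 + 0.1946 + 0.6274 + 0.4743 + 0.2418 + 0.4249 + 0.3073 + 0.2802 + 0.6305 + 0.3900) / 12 = 0.38852
bias = 0.38852 − 0.3594

bias = +0.0291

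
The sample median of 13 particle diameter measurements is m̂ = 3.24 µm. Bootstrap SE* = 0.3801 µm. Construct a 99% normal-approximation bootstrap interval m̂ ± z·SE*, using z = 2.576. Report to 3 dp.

(2.261, 4.219)

Margin = 2.576 × 0.3801 = 0.9791
Interval: 3.24 ± 0.9791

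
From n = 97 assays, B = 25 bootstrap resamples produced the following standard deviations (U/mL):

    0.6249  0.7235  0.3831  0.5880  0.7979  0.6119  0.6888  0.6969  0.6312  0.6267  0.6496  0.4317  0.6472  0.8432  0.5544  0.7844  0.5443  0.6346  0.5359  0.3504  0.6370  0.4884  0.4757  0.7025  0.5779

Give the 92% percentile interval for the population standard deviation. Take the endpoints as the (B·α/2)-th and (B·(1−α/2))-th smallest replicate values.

Sorted replicates: 0.3504, 0.3831, 0.4317, 0.4757, 0.4884, 0.5359, 0.5443, 0.5544, 0.5779, 0.5880, 0.6119, 0.6249, 0.6267, 0.6312, 0.6346, 0.6370, 0.6472, 0.6496, 0.6888, 0.6969, 0.7025, 0.7235, 0.7844, 0.7979, 0.8432
α = 0.08; lower rank = 25 × 0.040 = 1; upper rank = 25 × 0.960 = 24.
The 1st smallest replicate is 0.3504; the 24th is 0.7979.

(0.3504, 0.7979)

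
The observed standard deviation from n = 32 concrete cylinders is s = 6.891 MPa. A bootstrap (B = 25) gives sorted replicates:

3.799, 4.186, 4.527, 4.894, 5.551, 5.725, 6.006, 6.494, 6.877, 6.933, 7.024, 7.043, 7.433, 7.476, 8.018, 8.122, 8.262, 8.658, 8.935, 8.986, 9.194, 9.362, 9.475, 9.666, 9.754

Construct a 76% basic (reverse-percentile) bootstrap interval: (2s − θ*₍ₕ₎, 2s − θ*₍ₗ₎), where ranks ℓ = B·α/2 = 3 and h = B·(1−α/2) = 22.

Percentile endpoints at ranks 3 and 22: θ*₍3₎ = 4.527, θ*₍22₎ = 9.362.
Basic interval reflects these around s:
  lower = 2 × 6.891 − 9.362 = 4.420
  upper = 2 × 6.891 − 4.527 = 9.255

(4.420, 9.255)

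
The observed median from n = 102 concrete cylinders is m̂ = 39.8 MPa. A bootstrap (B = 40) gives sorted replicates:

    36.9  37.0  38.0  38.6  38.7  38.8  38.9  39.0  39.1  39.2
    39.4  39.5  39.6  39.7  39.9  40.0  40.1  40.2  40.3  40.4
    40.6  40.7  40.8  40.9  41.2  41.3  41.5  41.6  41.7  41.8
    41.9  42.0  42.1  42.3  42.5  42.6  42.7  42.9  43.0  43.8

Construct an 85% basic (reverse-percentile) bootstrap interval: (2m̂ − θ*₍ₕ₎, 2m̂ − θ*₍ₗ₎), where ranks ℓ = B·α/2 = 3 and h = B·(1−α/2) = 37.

(36.9, 41.6)

Percentile endpoints at ranks 3 and 37: θ*₍3₎ = 38.0, θ*₍37₎ = 42.7.
Basic interval reflects these around m̂:
  lower = 2 × 39.8 − 42.7 = 36.9
  upper = 2 × 39.8 − 38.0 = 41.6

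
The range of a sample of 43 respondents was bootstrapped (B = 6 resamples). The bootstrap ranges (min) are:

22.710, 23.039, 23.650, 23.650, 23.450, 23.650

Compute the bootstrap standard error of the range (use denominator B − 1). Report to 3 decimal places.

Bootstrap SE is the standard deviation of the 6 replicate ranges.
Mean of replicates: (22.710 + 23.039 + 23.650 + 23.650 + 23.450 + 23.650) / 6 = 140.1490 / 6 = 23.3582
Sum of squared deviations: (−0.6482)² + (−0.3192)² + (+0.2918)² + (+0.2918)² + (+0.0918)² + (+0.2918)² = 0.7859
Variance = 0.7859 / 5 = 0.1572
SE* = √0.1572

SE* = 0.396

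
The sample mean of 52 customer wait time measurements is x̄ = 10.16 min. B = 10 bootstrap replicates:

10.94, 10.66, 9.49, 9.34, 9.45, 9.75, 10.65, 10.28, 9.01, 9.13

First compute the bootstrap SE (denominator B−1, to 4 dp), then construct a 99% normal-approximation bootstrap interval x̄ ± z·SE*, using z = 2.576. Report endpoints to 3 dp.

Mean of replicates = 9.8700; sum of squared deviations = 4.4488; SE* = √(4.4488/9) = 0.7031
Margin = 2.576 × 0.7031 = 1.8112
Interval: 10.16 ± 1.8112

(8.349, 11.971)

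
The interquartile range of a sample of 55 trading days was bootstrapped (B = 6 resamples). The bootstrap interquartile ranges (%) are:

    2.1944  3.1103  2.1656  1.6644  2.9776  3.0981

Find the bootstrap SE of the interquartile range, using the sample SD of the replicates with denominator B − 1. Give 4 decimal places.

Bootstrap SE is the standard deviation of the 6 replicate interquartile ranges.
Mean of replicates: (2.1944 + 3.1103 + 2.1656 + 1.6644 + 2.9776 + 3.0981) / 6 = 15.21040 / 6 = 2.53507
Sum of squared deviations: (−0.34067)² + (+0.57523)² + (−0.36947)² + (−0.87067)² + (+0.44253)² + (+0.56303)² = 1.85436
Variance = 1.85436 / 5 = 0.37087
SE* = √0.37087

SE* = 0.6090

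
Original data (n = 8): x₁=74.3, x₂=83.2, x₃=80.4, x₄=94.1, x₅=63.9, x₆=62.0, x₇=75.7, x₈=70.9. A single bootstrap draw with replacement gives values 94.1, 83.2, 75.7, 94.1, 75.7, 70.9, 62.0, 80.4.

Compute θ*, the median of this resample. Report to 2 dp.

Sorted: 62.0, 70.9, 75.7, 75.7, 80.4, 83.2, 94.1, 94.1
Median = average of the two middle values = 78.05

θ* = 78.05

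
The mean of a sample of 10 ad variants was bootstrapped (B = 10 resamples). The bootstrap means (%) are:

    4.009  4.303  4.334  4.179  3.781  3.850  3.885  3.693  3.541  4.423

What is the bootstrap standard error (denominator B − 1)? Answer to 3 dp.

SE* = 0.299

Bootstrap SE is the standard deviation of the 10 replicate means.
Mean of replicates: (4.009 + 4.303 + 4.334 + 4.179 + 3.781 + 3.850 + 3.885 + 3.693 + 3.541 + 4.423) / 10 = 39.9980 / 10 = 3.9998
Sum of squared deviations: (+0.0092)² + (+0.3032)² + (+0.3342)² + (+0.1792)² + (−0.2188)² + (−0.1498)² + (−0.1148)² + (−0.3068)² + (−0.4588)² + (+0.4232)² = 0.8030
Variance = 0.8030 / 9 = 0.0892
SE* = √0.0892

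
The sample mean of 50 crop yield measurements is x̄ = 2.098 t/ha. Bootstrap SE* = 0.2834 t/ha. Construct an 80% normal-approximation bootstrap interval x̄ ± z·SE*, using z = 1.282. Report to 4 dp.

Margin = 1.282 × 0.2834 = 0.36332
Interval: 2.098 ± 0.36332

(1.7347, 2.4613)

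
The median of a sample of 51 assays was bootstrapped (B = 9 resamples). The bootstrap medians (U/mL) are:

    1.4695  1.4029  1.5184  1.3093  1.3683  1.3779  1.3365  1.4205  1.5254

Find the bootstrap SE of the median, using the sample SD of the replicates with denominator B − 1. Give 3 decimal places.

Bootstrap SE is the standard deviation of the 9 replicate medians.
Mean of replicates: (1.4695 + 1.4029 + 1.5184 + 1.3093 + 1.3683 + 1.3779 + 1.3365 + 1.4205 + 1.5254) / 9 = 12.72870 / 9 = 1.41430
Sum of squared deviations: (+0.05520)² + (−0.01140)² + (+0.10410)² + (−0.10500)² + (−0.04600)² + (−0.03640)² + (−0.07780)² + (+0.00620)² + (+0.11110)² = 0.04691
Variance = 0.04691 / 8 = 0.00586
SE* = √0.00586

SE* = 0.077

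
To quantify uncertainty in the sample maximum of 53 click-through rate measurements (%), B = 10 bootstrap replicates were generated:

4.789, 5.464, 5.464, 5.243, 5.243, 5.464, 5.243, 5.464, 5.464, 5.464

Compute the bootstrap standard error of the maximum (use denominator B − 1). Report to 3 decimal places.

Bootstrap SE is the standard deviation of the 10 replicate maximums.
Mean of replicates: (4.789 + 5.464 + 5.464 + 5.243 + 5.243 + 5.464 + 5.243 + 5.464 + 5.464 + 5.464) / 10 = 53.3020 / 10 = 5.3302
Sum of squared deviations: (−0.5412)² + (+0.1338)² + (+0.1338)² + (−0.0872)² + (−0.0872)² + (+0.1338)² + (−0.0872)² + (+0.1338)² + (+0.1338)² + (+0.1338)² = 0.4231
Variance = 0.4231 / 9 = 0.0470
SE* = √0.0470

SE* = 0.217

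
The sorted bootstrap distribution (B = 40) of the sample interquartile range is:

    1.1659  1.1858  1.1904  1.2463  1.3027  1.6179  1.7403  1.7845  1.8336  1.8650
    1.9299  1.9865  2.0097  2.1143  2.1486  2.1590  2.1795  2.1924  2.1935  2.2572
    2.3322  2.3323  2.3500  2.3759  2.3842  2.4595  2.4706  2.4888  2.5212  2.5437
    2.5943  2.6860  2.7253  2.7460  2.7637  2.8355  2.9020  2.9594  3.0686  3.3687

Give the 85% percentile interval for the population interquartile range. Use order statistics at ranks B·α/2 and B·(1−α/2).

(1.1904, 2.9020)

α = 0.15; lower rank = 40 × 0.075 = 3; upper rank = 40 × 0.925 = 37.
The 3rd smallest replicate is 1.1904; the 37th is 2.9020.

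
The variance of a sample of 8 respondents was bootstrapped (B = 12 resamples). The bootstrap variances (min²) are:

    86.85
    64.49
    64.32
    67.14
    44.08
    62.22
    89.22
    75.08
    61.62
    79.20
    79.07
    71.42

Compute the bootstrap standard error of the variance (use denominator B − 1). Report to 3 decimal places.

Bootstrap SE is the standard deviation of the 12 replicate variances.
Mean of replicates: (86.85 + 64.49 + 64.32 + 67.14 + 44.08 + 62.22 + 89.22 + 75.08 + 61.62 + 79.20 + 79.07 + 71.42) / 12 = 844.7100 / 12 = 70.3925
Sum of squared deviations: (+16.4575)² + (−5.9025)² + (−6.0725)² + (−3.2525)² + (−26.3125)² + (−8.1725)² + (+18.8275)² + (+4.6875)² + (−8.7725)² + (+8.8075)² + (+8.6775)² + (+1.0275)² = 1719.6112
Variance = 1719.6112 / 11 = 156.3283
SE* = √156.3283

SE* = 12.503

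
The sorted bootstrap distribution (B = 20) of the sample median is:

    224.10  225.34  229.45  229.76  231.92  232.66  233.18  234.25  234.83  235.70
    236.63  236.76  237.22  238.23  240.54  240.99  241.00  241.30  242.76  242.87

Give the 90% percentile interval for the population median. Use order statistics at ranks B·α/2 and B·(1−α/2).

(224.10, 242.76)

α = 0.10; lower rank = 20 × 0.050 = 1; upper rank = 20 × 0.950 = 19.
The 1st smallest replicate is 224.10; the 19th is 242.76.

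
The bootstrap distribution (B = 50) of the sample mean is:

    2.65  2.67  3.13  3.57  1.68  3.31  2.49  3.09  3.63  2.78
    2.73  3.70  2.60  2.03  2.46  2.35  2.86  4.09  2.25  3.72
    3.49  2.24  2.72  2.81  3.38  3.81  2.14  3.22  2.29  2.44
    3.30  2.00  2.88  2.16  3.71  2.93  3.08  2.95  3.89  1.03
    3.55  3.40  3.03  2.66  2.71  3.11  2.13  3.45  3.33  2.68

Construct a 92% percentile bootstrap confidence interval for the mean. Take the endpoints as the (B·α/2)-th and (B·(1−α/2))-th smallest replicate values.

Sorted replicates: 1.03, 1.68, 2.00, 2.03, 2.13, 2.14, 2.16, 2.24, 2.25, 2.29, 2.35, 2.44, 2.46, 2.49, 2.60, 2.65, 2.66, 2.67, 2.68, 2.71, 2.72, 2.73, 2.78, 2.81, 2.86, 2.88, 2.93, 2.95, 3.03, 3.08, 3.09, 3.11, 3.13, 3.22, 3.30, 3.31, 3.33, 3.38, 3.40, 3.45, 3.49, 3.55, 3.57, 3.63, 3.70, 3.71, 3.72, 3.81, 3.89, 4.09
α = 0.08; lower rank = 50 × 0.040 = 2; upper rank = 50 × 0.960 = 48.
The 2nd smallest replicate is 1.68; the 48th is 3.81.

(1.68, 3.81)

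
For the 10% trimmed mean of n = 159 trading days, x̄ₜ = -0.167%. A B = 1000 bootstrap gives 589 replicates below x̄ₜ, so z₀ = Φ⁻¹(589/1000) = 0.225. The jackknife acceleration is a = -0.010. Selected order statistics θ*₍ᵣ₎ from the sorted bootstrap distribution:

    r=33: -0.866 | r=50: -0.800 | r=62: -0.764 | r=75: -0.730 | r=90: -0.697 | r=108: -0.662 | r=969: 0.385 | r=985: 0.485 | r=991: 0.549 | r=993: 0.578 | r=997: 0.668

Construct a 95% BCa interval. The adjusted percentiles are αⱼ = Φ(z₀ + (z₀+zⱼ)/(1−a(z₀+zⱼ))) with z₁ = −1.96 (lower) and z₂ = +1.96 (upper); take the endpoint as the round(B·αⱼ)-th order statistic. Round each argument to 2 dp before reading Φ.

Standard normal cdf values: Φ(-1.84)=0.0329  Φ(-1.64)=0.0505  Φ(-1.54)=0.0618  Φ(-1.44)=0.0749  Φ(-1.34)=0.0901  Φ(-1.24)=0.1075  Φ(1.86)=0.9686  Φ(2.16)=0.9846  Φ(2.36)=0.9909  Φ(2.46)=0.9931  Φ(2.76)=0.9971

(-0.764, 0.549)

Lower: z₀ + z₁ = 0.225 + (-1.960) = -1.735; 1 − a(z₀+z₁) = 1 − (-0.010)(-1.735) = 0.9827; argument = 0.225 + (-1.735)/0.9827 = -1.5406 → -1.54.
α₁ = Φ(-1.54) = 0.0618; rank = round(1000 × 0.0618) = 62; θ*₍62₎ = -0.764.
Upper: z₀ + z₂ = 2.185; 1 − a(z₀+z₂) = 1.0218; argument = 2.3633 → 2.36; α₂ = 0.9909; rank = 991; θ*₍991₎ = 0.549.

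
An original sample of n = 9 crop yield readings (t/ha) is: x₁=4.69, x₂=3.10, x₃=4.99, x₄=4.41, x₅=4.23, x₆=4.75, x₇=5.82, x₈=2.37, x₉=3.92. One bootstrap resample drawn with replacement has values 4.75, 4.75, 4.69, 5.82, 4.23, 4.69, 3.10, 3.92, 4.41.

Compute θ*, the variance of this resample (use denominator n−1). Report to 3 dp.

θ* = 0.539

Mean = 4.4844; sum of squared deviations = 4.3148
s² = 4.3148 / 8 = 0.5394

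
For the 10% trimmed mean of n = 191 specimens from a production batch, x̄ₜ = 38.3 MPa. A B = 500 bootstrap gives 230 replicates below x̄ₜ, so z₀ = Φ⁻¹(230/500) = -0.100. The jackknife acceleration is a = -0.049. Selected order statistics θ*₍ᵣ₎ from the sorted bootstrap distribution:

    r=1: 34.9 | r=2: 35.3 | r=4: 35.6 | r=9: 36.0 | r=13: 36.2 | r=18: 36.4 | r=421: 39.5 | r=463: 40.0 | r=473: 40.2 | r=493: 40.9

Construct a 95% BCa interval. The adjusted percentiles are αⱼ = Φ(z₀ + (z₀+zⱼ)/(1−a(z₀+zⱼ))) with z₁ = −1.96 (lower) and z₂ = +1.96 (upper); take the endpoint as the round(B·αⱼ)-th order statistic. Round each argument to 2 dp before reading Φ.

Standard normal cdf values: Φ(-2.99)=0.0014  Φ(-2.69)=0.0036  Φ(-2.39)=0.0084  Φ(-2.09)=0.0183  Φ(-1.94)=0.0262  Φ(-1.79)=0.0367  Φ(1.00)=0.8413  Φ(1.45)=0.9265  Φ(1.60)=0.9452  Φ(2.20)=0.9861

Lower: z₀ + z₁ = -0.100 + (-1.960) = -2.060; 1 − a(z₀+z₁) = 1 − (-0.049)(-2.060) = 0.8991; argument = -0.100 + (-2.060)/0.8991 = -2.3913 → -2.39.
α₁ = Φ(-2.39) = 0.0084; rank = round(500 × 0.0084) = 4; θ*₍4₎ = 35.6.
Upper: z₀ + z₂ = 1.860; 1 − a(z₀+z₂) = 1.0911; argument = 1.6046 → 1.60; α₂ = 0.9452; rank = 473; θ*₍473₎ = 40.2.

(35.6, 40.2)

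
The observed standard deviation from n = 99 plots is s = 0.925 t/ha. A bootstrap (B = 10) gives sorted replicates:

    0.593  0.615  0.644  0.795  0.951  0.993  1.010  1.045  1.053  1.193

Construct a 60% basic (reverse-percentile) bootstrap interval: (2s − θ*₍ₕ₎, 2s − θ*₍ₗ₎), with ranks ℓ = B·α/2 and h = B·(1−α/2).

Percentile endpoints at ranks 2 and 8: θ*₍2₎ = 0.615, θ*₍8₎ = 1.045.
Basic interval reflects these around s:
  lower = 2 × 0.925 − 1.045 = 0.805
  upper = 2 × 0.925 − 0.615 = 1.235

(0.805, 1.235)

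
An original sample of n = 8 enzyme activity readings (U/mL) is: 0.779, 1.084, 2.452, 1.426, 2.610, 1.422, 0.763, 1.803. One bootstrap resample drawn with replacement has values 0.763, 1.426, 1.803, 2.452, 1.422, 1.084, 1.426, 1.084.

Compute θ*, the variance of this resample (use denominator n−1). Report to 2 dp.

Mean = 1.4325; sum of squared deviations = 1.8680
s² = 1.8680 / 7 = 0.2669

θ* = 0.27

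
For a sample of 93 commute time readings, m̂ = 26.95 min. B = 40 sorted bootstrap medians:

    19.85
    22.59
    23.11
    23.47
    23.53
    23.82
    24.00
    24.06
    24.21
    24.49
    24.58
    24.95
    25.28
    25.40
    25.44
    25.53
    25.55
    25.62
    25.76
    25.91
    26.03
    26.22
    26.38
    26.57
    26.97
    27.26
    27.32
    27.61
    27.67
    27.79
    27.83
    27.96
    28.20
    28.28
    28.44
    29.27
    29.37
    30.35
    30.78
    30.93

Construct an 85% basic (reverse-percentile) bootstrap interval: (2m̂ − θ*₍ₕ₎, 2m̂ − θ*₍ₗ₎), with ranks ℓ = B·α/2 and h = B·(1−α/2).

Percentile endpoints at ranks 3 and 37: θ*₍3₎ = 23.11, θ*₍37₎ = 29.37.
Basic interval reflects these around m̂:
  lower = 2 × 26.95 − 29.37 = 24.53
  upper = 2 × 26.95 − 23.11 = 30.79

(24.53, 30.79)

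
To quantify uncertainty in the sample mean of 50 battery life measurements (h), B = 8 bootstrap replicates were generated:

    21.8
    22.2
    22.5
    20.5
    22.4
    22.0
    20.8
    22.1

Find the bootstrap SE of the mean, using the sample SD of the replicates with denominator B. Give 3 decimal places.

SE* = 0.692

Bootstrap SE is the standard deviation of the 8 replicate means.
Mean of replicates: (21.8 + 22.2 + 22.5 + 20.5 + 22.4 + 22.0 + 20.8 + 22.1) / 8 = 174.3000 / 8 = 21.7875
Sum of squared deviations: (+0.0125)² + (+0.4125)² + (+0.7125)² + (−1.2875)² + (+0.6125)² + (+0.2125)² + (−0.9875)² + (+0.3125)² = 3.8287
Variance = 3.8287 / 8 = 0.4786
SE* = √0.4786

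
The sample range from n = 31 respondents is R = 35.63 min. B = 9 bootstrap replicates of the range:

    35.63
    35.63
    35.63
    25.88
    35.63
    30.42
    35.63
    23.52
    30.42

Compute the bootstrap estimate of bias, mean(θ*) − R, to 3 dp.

mean(θ*) = (35.63 + 35.63 + 35.63 + 25.88 + 35.63 + 30.42 + 35.63 + 23.52 + 30.42) / 9 = 32.0433
bias = 32.0433 − 35.63

bias = −3.587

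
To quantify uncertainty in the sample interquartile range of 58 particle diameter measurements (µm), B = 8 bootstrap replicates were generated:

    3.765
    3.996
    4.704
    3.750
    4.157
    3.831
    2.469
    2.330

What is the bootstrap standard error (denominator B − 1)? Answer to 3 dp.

Bootstrap SE is the standard deviation of the 8 replicate interquartile ranges.
Mean of replicates: (3.765 + 3.996 + 4.704 + 3.750 + 4.157 + 3.831 + 2.469 + 2.330) / 8 = 29.0020 / 8 = 3.6252
Sum of squared deviations: (+0.1398)² + (+0.3708)² + (+1.0787)² + (+0.1248)² + (+0.5318)² + (+0.2058)² + (−1.1562)² + (−1.2952)² = 4.6759
Variance = 4.6759 / 7 = 0.6680
SE* = √0.6680

SE* = 0.817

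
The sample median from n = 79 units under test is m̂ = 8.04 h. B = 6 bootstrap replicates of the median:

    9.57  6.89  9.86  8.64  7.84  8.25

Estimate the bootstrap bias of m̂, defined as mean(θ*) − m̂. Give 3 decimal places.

mean(θ*) = (9.57 + 6.89 + 9.86 + 8.64 + 7.84 + 8.25) / 6 = 8.5083
bias = 8.5083 − 8.04

bias = +0.468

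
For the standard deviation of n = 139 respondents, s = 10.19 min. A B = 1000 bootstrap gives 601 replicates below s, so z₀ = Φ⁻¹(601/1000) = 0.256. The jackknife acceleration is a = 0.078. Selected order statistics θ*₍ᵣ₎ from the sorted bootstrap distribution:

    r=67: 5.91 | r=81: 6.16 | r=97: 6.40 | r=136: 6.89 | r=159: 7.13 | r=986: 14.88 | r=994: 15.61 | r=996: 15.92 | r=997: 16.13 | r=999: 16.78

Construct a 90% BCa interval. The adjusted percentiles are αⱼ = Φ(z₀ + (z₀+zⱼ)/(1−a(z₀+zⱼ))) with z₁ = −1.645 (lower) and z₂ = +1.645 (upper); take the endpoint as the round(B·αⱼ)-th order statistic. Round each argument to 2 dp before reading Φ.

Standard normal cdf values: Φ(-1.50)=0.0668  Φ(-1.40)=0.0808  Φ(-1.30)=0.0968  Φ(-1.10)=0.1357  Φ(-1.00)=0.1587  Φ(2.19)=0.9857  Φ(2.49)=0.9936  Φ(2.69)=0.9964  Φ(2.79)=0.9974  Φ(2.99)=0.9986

(7.13, 15.61)

Lower: z₀ + z₁ = 0.256 + (-1.645) = -1.389; 1 − a(z₀+z₁) = 1 − (0.078)(-1.389) = 1.1083; argument = 0.256 + (-1.389)/1.1083 = -0.9972 → -1.00.
α₁ = Φ(-1.00) = 0.1587; rank = round(1000 × 0.1587) = 159; θ*₍159₎ = 7.13.
Upper: z₀ + z₂ = 1.901; 1 − a(z₀+z₂) = 0.8517; argument = 2.4879 → 2.49; α₂ = 0.9936; rank = 994; θ*₍994₎ = 15.61.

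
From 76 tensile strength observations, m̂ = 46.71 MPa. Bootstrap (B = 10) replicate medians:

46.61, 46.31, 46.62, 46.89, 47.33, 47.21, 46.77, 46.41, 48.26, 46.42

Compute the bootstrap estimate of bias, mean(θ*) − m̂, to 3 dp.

mean(θ*) = (46.61 + 46.31 + 46.62 + 46.89 + 47.33 + 47.21 + 46.77 + 46.41 + 48.26 + 46.42) / 10 = 46.8830
bias = 46.8830 − 46.71

bias = +0.173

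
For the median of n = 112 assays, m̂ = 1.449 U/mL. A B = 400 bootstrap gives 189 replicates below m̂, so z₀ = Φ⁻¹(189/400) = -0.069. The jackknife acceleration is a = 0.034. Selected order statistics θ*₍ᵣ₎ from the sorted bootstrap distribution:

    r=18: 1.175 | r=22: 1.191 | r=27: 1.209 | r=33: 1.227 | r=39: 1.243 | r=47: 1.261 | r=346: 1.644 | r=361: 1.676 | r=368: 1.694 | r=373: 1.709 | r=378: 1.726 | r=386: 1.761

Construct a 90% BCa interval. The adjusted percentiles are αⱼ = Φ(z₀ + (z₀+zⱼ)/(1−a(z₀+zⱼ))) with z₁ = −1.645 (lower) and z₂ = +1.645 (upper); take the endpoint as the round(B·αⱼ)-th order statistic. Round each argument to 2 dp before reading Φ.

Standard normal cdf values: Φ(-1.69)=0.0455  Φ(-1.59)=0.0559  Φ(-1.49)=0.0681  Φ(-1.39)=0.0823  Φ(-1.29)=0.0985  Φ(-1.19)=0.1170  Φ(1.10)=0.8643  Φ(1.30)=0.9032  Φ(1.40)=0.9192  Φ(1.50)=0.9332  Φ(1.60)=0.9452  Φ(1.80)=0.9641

(1.175, 1.726)

Lower: z₀ + z₁ = -0.069 + (-1.645) = -1.714; 1 − a(z₀+z₁) = 1 − (0.034)(-1.714) = 1.0583; argument = -0.069 + (-1.714)/1.0583 = -1.6886 → -1.69.
α₁ = Φ(-1.69) = 0.0455; rank = round(400 × 0.0455) = 18; θ*₍18₎ = 1.175.
Upper: z₀ + z₂ = 1.576; 1 − a(z₀+z₂) = 0.9464; argument = 1.5962 → 1.60; α₂ = 0.9452; rank = 378; θ*₍378₎ = 1.726.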